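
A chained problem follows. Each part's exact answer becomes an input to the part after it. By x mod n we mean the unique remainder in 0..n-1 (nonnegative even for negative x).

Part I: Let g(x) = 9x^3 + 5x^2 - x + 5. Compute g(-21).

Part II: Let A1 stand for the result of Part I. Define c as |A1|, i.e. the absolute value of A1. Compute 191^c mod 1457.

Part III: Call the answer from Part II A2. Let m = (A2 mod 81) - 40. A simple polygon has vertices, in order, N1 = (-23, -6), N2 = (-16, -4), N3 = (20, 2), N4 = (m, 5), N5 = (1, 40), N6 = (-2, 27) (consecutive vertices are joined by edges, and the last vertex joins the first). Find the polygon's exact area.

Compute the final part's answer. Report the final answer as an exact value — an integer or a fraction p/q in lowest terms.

1677/2

Part I: 9*(-21)^3 + 5*(-21)^2 - 1*(-21)^1 + 5 = (-83349) + (2205) + (21) + (5) = -81118; answer -81118
Part II: A1 = -81118; c = 81118; squarings mod 1457: 191^1=191, 191^2=56, 191^4=222, 191^8=1203, 191^16=408, 191^32=366, 191^64=1369, 191^128=459, 191^256=873, 191^512=118, 191^1024=811, 191^2048=614, 191^4096=1090, 191^8192=645, 191^16384=780, 191^32768=831, 191^65536=1400; 191^81118 = 191^2 * 191^4 * 191^8 * 191^16 * 191^64 * 191^128 * 191^1024 * 191^2048 * 191^4096 * 191^8192 * 191^65536 = 1276 (mod 1457); answer 1276
Part III: A2 = 1276; m = 21; cross terms: (-23*-4 - -16*-6)=-4, (-16*2 - 20*-4)=48, (20*5 - 21*2)=58, (21*40 - 1*5)=835, (1*27 - -2*40)=107, (-2*-6 - -23*27)=633; twice the area = |1677| = 1677; area = 1677/2; answer 1677/2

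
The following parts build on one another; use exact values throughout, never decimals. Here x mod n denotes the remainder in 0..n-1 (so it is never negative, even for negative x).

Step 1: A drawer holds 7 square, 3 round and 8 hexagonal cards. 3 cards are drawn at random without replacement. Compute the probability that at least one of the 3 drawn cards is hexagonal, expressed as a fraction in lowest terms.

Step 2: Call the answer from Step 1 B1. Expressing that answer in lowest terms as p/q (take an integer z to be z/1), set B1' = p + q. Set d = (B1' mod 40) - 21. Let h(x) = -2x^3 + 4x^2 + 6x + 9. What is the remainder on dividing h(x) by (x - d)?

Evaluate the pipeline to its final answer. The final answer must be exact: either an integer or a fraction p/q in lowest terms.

21

Step 1: total draws C(18,3) = 816; complement C(10,3) = 120; favorable 816 - 120 = 696; P = 29/34; answer 29/34
Step 2: B1 = 29/34; threaded value p + q = 63; d = 2; remainder = value at the root: -2*(2)^3 + 4*(2)^2 + 6*(2)^1 + 9 = (-16) + (16) + (12) + (9) = 21; answer 21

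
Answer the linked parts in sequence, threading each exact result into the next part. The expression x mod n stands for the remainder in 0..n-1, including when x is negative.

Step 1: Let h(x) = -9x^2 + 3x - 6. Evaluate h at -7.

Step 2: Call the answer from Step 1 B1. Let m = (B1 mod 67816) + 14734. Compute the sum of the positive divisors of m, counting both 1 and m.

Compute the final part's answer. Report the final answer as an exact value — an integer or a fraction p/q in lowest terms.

169344

Step 1: -9*(-7)^2 + 3*(-7)^1 - 6 = (-441) + (-21) + (-6) = -468; answer -468
Step 2: B1 = -468; m = 82082; 82082 = 2 * 7 * 11 * 13 * 41; sigma = (1 + 2) * (1 + 7) * (1 + 11) * (1 + 13) * (1 + 41) = 3 * 8 * 12 * 14 * 42 = 169344; answer 169344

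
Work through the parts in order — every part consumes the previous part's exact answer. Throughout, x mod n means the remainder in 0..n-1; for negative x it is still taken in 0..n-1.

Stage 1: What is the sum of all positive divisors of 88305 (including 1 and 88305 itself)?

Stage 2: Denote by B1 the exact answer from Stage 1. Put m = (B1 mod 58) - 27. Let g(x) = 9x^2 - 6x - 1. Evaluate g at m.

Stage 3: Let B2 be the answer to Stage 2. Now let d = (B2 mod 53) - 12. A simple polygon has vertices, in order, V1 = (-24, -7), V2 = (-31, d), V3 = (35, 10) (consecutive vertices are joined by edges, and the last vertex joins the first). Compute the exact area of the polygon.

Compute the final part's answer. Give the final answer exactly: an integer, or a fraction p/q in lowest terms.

Stage 1: 88305 = 3 * 5 * 7 * 29^2; sigma = (1 + 3) * (1 + 5) * (1 + 7) * (1 + 29 + 841) = 4 * 6 * 8 * 871 = 167232; answer 167232
Stage 2: B1 = 167232; m = -9; 9*(-9)^2 - 6*(-9)^1 - 1 = (729) + (54) + (-1) = 782; answer 782
Stage 3: B2 = 782; d = 28; cross terms: (-24*28 - -31*-7)=-889, (-31*10 - 35*28)=-1290, (35*-7 - -24*10)=-5; twice the area = |-2184| = 2184; area = 1092; answer 1092

1092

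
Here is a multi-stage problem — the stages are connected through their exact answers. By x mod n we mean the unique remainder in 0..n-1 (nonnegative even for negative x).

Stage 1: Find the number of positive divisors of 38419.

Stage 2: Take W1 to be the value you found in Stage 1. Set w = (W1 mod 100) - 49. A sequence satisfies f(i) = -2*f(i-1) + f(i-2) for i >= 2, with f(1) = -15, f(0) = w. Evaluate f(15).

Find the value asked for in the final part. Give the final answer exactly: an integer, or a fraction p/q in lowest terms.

Stage 1: 38419 = 103 * 373; number of divisors = (1+1) * (1+1) = 4; answer 4
Stage 2: W1 = 4; w = -45; f(2) = -2*(-15) + 1*(-45) = -15; iterating: f(2)=-15, f(3)=15, f(4)=-45, f(5)=105, f(6)=-255, f(7)=615, f(8)=-1485, f(9)=3585, f(10)=-8655, f(11)=20895, f(12)=-50445, f(13)=121785, f(14)=-294015, f(15)=709815; answer 709815

709815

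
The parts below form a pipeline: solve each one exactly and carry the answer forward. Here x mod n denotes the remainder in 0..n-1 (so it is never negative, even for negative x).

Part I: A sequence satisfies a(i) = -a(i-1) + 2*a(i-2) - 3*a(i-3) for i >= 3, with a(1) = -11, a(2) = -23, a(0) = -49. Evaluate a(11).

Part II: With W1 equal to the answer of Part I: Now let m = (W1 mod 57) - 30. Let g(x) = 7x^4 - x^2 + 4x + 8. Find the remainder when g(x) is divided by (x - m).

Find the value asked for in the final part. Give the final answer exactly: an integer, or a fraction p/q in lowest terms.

Part I: a(3) = -1*(-23) + 2*(-11) - 3*(-49) = 148; iterating: a(3)=148, a(4)=-161, a(5)=526, a(6)=-1292, a(7)=2827, a(8)=-6989, a(9)=16519, a(10)=-38978, a(11)=92983; answer 92983
Part II: W1 = 92983; m = -14; remainder = value at the root: 7*(-14)^4 - 1*(-14)^2 + 4*(-14)^1 + 8 = (268912) + (-196) + (-56) + (8) = 268668; answer 268668

268668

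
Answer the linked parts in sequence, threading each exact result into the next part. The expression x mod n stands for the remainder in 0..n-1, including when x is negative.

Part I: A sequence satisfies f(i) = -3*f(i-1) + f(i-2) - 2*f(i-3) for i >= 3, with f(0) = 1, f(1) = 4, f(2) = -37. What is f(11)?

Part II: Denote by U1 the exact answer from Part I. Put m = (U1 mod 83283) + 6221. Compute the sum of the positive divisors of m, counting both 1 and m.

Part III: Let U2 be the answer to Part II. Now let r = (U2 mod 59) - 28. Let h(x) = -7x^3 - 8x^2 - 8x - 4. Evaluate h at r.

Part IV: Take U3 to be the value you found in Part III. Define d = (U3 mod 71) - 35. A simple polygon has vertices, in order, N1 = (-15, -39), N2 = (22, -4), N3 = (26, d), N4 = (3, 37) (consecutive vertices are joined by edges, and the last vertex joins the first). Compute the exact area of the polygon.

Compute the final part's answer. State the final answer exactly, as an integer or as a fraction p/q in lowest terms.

1477

Part I: f(3) = -3*(-37) + 1*(4) - 2*(1) = 113; iterating: f(3)=113, f(4)=-384, f(5)=1339, f(6)=-4627, f(7)=15988, f(8)=-55269, f(9)=191049, f(10)=-660392, f(11)=2282763; answer 2282763
Part II: U1 = 2282763; m = 40343; 40343 is prime, so its only divisors are 1 and 40343; sigma = 1 + 40343 = 40344; answer 40344
Part III: U2 = 40344; r = 19; -7*(19)^3 - 8*(19)^2 - 8*(19)^1 - 4 = (-48013) + (-2888) + (-152) + (-4) = -51057; answer -51057
Part IV: U3 = -51057; d = 28; cross terms: (-15*-4 - 22*-39)=918, (22*28 - 26*-4)=720, (26*37 - 3*28)=878, (3*-39 - -15*37)=438; twice the area = |2954| = 2954; area = 1477; answer 1477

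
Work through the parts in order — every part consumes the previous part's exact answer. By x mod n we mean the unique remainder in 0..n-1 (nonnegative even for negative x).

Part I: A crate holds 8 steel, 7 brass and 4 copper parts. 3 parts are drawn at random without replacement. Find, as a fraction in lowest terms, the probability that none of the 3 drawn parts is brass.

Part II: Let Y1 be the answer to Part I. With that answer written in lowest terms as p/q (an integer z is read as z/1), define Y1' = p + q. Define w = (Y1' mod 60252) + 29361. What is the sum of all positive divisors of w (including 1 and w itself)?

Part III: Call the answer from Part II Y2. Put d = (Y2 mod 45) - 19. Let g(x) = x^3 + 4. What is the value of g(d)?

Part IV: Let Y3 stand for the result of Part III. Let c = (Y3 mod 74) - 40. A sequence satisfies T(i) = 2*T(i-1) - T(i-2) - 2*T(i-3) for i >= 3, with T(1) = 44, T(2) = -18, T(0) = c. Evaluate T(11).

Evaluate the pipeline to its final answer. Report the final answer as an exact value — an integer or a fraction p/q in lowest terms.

Part I: total draws C(19,3) = 969; favorable C(12,3) = 220; P = 220/969; answer 220/969
Part II: Y1 = 220/969; threaded value p + q = 1189; w = 30550; 30550 = 2 * 5^2 * 13 * 47; sigma = (1 + 2) * (1 + 5 + 25) * (1 + 13) * (1 + 47) = 3 * 31 * 14 * 48 = 62496; answer 62496
Part III: Y2 = 62496; d = 17; 1*(17)^3 + 4 = (4913) + (4) = 4917; answer 4917
Part IV: Y3 = 4917; c = -7; T(3) = 2*(-18) - 1*(44) - 2*(-7) = -66; iterating: T(3)=-66, T(4)=-202, T(5)=-302, T(6)=-270, T(7)=166, T(8)=1206, T(9)=2786, T(10)=4034, T(11)=2870; answer 2870

2870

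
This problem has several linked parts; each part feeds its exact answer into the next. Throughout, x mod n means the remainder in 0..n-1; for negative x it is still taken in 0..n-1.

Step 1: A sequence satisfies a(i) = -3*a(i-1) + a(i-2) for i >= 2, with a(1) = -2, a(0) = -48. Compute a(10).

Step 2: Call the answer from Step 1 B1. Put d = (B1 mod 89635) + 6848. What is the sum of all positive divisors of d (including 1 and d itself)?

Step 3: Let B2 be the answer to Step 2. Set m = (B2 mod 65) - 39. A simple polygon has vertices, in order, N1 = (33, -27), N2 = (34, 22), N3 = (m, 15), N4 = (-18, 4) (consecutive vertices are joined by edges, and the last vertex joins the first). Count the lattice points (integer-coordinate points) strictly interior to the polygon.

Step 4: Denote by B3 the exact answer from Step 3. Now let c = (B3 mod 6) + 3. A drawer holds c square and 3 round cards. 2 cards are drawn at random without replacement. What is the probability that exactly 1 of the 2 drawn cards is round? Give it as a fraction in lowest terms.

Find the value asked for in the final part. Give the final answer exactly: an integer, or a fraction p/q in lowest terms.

24/55

Step 1: a(2) = -3*(-2) + 1*(-48) = -42; iterating: a(2)=-42, a(3)=124, a(4)=-414, a(5)=1366, a(6)=-4512, a(7)=14902, a(8)=-49218, a(9)=162556, a(10)=-536886; answer -536886
Step 2: B1 = -536886; d = 7772; 7772 = 2^2 * 29 * 67; sigma = (1 + 2 + 4) * (1 + 29) * (1 + 67) = 7 * 30 * 68 = 14280; answer 14280
Step 3: B2 = 14280; m = 6; cross terms: (33*22 - 34*-27)=1644, (34*15 - 6*22)=378, (6*4 - -18*15)=294, (-18*-27 - 33*4)=354; twice the area = |2670| = 2670; area = 1335; boundary points = 1 + 7 + 1 + 1 = 10; strictly interior points = area - boundary/2 + 1 = 1331; answer 1331
Step 4: B3 = 1331; c = 8; total draws C(11,2) = 55; favorable C(3,1)*C(8,1) = 24; P = 24/55; answer 24/55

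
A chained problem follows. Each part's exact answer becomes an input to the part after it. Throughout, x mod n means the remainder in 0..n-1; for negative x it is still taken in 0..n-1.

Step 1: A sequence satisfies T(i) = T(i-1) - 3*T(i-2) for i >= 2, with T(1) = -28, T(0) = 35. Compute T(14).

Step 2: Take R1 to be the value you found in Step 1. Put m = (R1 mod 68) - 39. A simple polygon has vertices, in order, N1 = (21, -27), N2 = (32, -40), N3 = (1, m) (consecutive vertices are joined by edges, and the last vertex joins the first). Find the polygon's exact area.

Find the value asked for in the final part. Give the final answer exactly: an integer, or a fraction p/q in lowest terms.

227/2

Step 1: T(2) = 1*(-28) - 3*(35) = -133; iterating: T(2)=-133, T(3)=-49, T(4)=350, T(5)=497, T(6)=-553, T(7)=-2044, T(8)=-385, T(9)=5747, T(10)=6902, T(11)=-10339, T(12)=-31045, T(13)=-28, T(14)=93107; answer 93107
Step 2: R1 = 93107; m = -24; cross terms: (21*-40 - 32*-27)=24, (32*-24 - 1*-40)=-728, (1*-27 - 21*-24)=477; twice the area = |-227| = 227; area = 227/2; answer 227/2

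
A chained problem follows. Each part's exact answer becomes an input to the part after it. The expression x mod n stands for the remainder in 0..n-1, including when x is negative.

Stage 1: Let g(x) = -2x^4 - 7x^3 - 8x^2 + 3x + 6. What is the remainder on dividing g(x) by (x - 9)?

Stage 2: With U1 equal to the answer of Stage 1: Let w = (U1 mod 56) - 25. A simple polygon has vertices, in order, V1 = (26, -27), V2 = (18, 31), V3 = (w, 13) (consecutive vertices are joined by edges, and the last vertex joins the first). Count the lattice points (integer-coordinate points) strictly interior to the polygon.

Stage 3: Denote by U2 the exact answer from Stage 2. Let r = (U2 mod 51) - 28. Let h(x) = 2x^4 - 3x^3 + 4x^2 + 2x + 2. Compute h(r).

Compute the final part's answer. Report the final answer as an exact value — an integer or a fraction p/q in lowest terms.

Stage 1: remainder = value at the root: -2*(9)^4 - 7*(9)^3 - 8*(9)^2 + 3*(9)^1 + 6 = (-13122) + (-5103) + (-648) + (27) + (6) = -18840; answer -18840
Stage 2: U1 = -18840; w = 7; cross terms: (26*31 - 18*-27)=1292, (18*13 - 7*31)=17, (7*-27 - 26*13)=-527; twice the area = |782| = 782; area = 391; boundary points = 2 + 1 + 1 = 4; strictly interior points = area - boundary/2 + 1 = 390; answer 390
Stage 3: U2 = 390; r = 5; 2*(5)^4 - 3*(5)^3 + 4*(5)^2 + 2*(5)^1 + 2 = (1250) + (-375) + (100) + (10) + (2) = 987; answer 987

987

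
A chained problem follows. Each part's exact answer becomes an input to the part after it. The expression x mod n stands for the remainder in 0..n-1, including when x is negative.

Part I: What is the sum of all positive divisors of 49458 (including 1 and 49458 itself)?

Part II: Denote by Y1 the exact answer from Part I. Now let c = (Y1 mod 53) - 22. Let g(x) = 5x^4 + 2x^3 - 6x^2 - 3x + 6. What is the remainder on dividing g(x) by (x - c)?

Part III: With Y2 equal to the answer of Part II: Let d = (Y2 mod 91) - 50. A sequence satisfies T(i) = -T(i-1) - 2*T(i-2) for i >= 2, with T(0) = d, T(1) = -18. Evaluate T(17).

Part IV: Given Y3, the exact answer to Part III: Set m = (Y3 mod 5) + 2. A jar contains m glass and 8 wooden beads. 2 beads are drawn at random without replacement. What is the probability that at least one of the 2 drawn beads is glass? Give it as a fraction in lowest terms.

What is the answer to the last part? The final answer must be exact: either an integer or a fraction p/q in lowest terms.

Part I: 49458 = 2 * 3 * 8243; sigma = (1 + 2) * (1 + 3) * (1 + 8243) = 3 * 4 * 8244 = 98928; answer 98928
Part II: Y1 = 98928; c = 8; remainder = value at the root: 5*(8)^4 + 2*(8)^3 - 6*(8)^2 - 3*(8)^1 + 6 = (20480) + (1024) + (-384) + (-24) + (6) = 21102; answer 21102
Part III: Y2 = 21102; d = 31; T(2) = -1*(-18) - 2*(31) = -44; iterating: T(2)=-44, T(3)=80, T(4)=8, T(5)=-168, T(6)=152, T(7)=184, T(8)=-488, T(9)=120, T(10)=856, T(11)=-1096, T(12)=-616, T(13)=2808, T(14)=-1576, T(15)=-4040, T(16)=7192, T(17)=888; answer 888
Part IV: Y3 = 888; m = 5; total draws C(13,2) = 78; complement C(8,2) = 28; favorable 78 - 28 = 50; P = 25/39; answer 25/39

25/39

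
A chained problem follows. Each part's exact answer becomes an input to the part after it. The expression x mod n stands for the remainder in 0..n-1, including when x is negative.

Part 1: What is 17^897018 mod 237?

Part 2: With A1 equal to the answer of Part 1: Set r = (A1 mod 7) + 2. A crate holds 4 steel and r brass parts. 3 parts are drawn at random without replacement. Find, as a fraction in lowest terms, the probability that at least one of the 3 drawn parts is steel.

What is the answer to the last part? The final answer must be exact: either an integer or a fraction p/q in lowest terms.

37/42

Part 1: squarings mod 237: 17^1=17, 17^2=52, 17^4=97, 17^8=166, 17^16=64, 17^32=67, 17^64=223, 17^128=196, 17^256=22, 17^512=10, 17^1024=100, 17^2048=46, 17^4096=220, 17^8192=52, 17^16384=97, 17^32768=166, 17^65536=64, 17^131072=67, 17^262144=223, 17^524288=196; 17^897018 = 17^2 * 17^8 * 17^16 * 17^32 * 17^64 * 17^128 * 17^256 * 17^512 * 17^1024 * 17^2048 * 17^8192 * 17^32768 * 17^65536 * 17^262144 * 17^524288 = 10 (mod 237); answer 10
Part 2: A1 = 10; r = 5; total draws C(9,3) = 84; complement C(5,3) = 10; favorable 84 - 10 = 74; P = 37/42; answer 37/42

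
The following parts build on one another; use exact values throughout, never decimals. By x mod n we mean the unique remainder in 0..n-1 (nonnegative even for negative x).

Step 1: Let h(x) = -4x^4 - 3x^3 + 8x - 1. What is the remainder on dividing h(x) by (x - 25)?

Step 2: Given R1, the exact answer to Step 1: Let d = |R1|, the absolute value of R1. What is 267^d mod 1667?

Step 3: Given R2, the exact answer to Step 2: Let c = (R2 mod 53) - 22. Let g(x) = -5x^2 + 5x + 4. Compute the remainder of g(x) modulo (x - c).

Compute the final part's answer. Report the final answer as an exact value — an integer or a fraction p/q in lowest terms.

-206

Step 1: remainder = value at the root: -4*(25)^4 - 3*(25)^3 + 8*(25)^1 - 1 = (-1562500) + (-46875) + (200) + (-1) = -1609176; answer -1609176
Step 2: R1 = -1609176; d = 1609176; squarings mod 1667: 267^1=267, 267^2=1275, 267^4=300, 267^8=1649, 267^16=324, 267^32=1622, 267^64=358, 267^128=1472, 267^256=1351, 267^512=1503, 267^1024=224, 267^2048=166, 267^4096=884, 267^8192=1300, 267^16384=1329, 267^32768=888, 267^65536=53, 267^131072=1142, 267^262144=570, 267^524288=1502, 267^1048576=553; 267^1609176 = 267^8 * 267^16 * 267^64 * 267^128 * 267^256 * 267^1024 * 267^2048 * 267^32768 * 267^524288 * 267^1048576 = 758 (mod 1667); answer 758
Step 3: R2 = 758; c = -6; remainder = value at the root: -5*(-6)^2 + 5*(-6)^1 + 4 = (-180) + (-30) + (4) = -206; answer -206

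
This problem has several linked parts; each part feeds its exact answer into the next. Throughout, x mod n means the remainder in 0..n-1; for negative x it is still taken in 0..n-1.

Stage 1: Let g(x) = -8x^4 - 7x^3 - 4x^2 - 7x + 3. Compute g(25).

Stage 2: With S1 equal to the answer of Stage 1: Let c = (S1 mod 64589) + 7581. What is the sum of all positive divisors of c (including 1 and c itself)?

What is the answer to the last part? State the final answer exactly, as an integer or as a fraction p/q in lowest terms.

66688

Stage 1: -8*(25)^4 - 7*(25)^3 - 4*(25)^2 - 7*(25)^1 + 3 = (-3125000) + (-109375) + (-2500) + (-175) + (3) = -3237047; answer -3237047
Stage 2: S1 = -3237047; c = 64573; 64573 = 31 * 2083; sigma = (1 + 31) * (1 + 2083) = 32 * 2084 = 66688; answer 66688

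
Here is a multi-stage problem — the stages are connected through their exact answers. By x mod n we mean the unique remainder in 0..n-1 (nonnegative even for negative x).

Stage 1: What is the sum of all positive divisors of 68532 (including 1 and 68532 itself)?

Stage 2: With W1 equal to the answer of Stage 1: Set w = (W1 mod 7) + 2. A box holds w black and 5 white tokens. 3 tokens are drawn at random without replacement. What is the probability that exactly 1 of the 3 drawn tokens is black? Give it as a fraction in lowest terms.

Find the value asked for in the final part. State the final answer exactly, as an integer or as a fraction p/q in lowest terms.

4/7

Stage 1: 68532 = 2^2 * 3 * 5711; sigma = (1 + 2 + 4) * (1 + 3) * (1 + 5711) = 7 * 4 * 5712 = 159936; answer 159936
Stage 2: W1 = 159936; w = 2; total draws C(7,3) = 35; favorable C(2,1)*C(5,2) = 20; P = 4/7; answer 4/7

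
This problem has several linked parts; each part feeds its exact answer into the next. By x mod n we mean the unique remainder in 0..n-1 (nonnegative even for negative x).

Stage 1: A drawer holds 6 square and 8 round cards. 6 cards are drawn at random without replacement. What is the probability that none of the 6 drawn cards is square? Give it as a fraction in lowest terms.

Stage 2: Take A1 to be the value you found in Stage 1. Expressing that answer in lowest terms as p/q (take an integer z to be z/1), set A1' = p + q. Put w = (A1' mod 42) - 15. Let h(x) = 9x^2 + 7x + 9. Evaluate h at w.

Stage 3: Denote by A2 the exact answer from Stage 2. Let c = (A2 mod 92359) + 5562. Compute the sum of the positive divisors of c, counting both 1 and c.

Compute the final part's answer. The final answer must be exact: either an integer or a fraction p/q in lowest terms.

Stage 1: total draws C(14,6) = 3003; favorable C(8,6) = 28; P = 4/429; answer 4/429
Stage 2: A1 = 4/429; threaded value p + q = 433; w = -2; 9*(-2)^2 + 7*(-2)^1 + 9 = (36) + (-14) + (9) = 31; answer 31
Stage 3: A2 = 31; c = 5593; 5593 = 7 * 17 * 47; sigma = (1 + 7) * (1 + 17) * (1 + 47) = 8 * 18 * 48 = 6912; answer 6912

6912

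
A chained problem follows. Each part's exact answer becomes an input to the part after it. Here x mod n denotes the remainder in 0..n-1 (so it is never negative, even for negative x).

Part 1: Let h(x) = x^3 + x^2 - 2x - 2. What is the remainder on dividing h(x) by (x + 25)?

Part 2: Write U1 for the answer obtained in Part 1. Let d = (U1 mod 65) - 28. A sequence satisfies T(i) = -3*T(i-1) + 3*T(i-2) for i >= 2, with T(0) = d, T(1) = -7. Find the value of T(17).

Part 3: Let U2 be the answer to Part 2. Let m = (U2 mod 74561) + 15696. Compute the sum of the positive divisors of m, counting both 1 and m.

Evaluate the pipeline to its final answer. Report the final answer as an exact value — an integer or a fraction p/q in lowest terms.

81096

Part 1: remainder = value at the root: 1*(-25)^3 + 1*(-25)^2 - 2*(-25)^1 - 2 = (-15625) + (625) + (50) + (-2) = -14952; answer -14952
Part 2: U1 = -14952; d = 35; T(2) = -3*(-7) + 3*(35) = 126; iterating: T(2)=126, T(3)=-399, T(4)=1575, T(5)=-5922, T(6)=22491, T(7)=-85239, T(8)=323190, T(9)=-1225287, T(10)=4645431, T(11)=-17612154, T(12)=66772755, T(13)=-253154727, T(14)=959782446, T(15)=-3638811519, T(16)=13795781895, T(17)=-52303780242; answer -52303780242
Part 3: U2 = -52303780242; m = 31344; 31344 = 2^4 * 3 * 653; sigma = (1 + 2 + 4 + 8 + 16) * (1 + 3) * (1 + 653) = 31 * 4 * 654 = 81096; answer 81096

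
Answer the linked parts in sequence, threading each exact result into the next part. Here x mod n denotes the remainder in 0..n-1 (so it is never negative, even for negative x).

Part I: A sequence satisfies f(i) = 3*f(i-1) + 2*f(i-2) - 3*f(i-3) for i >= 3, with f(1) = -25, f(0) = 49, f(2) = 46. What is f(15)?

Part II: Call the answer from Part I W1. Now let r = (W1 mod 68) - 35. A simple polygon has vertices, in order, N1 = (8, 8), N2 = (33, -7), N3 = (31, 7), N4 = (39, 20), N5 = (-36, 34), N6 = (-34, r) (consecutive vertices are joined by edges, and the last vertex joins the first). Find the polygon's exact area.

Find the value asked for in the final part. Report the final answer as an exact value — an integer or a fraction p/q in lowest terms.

2349/2

Part I: f(3) = 3*(46) + 2*(-25) - 3*(49) = -59; iterating: f(3)=-59, f(4)=-10, f(5)=-286, f(6)=-701, f(7)=-2645, f(8)=-8479, f(9)=-28624, f(10)=-94895, f(11)=-316496, f(12)=-1053406, f(13)=-3508525, f(14)=-11682899, f(15)=-38905529; answer -38905529
Part II: W1 = -38905529; r = 24; cross terms: (8*-7 - 33*8)=-320, (33*7 - 31*-7)=448, (31*20 - 39*7)=347, (39*34 - -36*20)=2046, (-36*24 - -34*34)=292, (-34*8 - 8*24)=-464; twice the area = |2349| = 2349; area = 2349/2; answer 2349/2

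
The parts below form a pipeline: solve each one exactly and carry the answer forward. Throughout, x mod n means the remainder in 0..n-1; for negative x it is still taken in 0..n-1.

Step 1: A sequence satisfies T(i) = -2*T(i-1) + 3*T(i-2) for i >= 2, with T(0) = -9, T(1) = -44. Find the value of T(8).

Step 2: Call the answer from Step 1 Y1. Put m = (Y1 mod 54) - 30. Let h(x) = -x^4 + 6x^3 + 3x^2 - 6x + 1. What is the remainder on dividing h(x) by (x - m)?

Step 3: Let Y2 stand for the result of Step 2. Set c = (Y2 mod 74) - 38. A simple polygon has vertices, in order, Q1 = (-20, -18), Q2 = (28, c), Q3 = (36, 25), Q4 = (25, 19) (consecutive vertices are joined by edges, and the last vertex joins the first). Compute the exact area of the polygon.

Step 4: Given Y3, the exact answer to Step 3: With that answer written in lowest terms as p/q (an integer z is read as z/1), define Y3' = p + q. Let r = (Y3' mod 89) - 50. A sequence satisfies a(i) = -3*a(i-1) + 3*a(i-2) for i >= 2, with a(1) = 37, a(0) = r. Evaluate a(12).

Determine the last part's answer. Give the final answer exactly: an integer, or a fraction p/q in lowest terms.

Step 1: T(2) = -2*(-44) + 3*(-9) = 61; iterating: T(2)=61, T(3)=-254, T(4)=691, T(5)=-2144, T(6)=6361, T(7)=-19154, T(8)=57391; answer 57391
Step 2: Y1 = 57391; m = 13; remainder = value at the root: -1*(13)^4 + 6*(13)^3 + 3*(13)^2 - 6*(13)^1 + 1 = (-28561) + (13182) + (507) + (-78) + (1) = -14949; answer -14949
Step 3: Y2 = -14949; c = 35; cross terms: (-20*35 - 28*-18)=-196, (28*25 - 36*35)=-560, (36*19 - 25*25)=59, (25*-18 - -20*19)=-70; twice the area = |-767| = 767; area = 767/2; answer 767/2
Step 4: Y3 = 767/2; threaded value p + q = 769; r = 7; a(2) = -3*(37) + 3*(7) = -90; iterating: a(2)=-90, a(3)=381, a(4)=-1413, a(5)=5382, a(6)=-20385, a(7)=77301, a(8)=-293058, a(9)=1111077, a(10)=-4212405, a(11)=15970446, a(12)=-60548553; answer -60548553

-60548553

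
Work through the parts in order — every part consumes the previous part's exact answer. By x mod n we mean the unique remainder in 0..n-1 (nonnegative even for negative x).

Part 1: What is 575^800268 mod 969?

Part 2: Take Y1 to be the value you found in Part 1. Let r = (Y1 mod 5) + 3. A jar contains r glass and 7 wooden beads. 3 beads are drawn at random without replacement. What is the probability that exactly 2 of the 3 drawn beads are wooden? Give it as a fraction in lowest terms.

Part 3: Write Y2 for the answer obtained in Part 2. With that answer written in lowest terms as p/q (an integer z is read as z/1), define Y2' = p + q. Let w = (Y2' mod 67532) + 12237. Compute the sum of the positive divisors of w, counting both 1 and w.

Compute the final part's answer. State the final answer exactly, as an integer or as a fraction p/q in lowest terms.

13008

Part 1: squarings mod 969: 575^1=575, 575^2=196, 575^4=625, 575^8=118, 575^16=358, 575^32=256, 575^64=613, 575^128=766, 575^256=511, 575^512=460, 575^1024=358, 575^2048=256, 575^4096=613, 575^8192=766, 575^16384=511, 575^32768=460, 575^65536=358, 575^131072=256, 575^262144=613, 575^524288=766; 575^800268 = 575^4 * 575^8 * 575^512 * 575^1024 * 575^4096 * 575^8192 * 575^262144 * 575^524288 = 463 (mod 969); answer 463
Part 2: Y1 = 463; r = 6; total draws C(13,3) = 286; favorable C(7,2)*C(6,1) = 126; P = 63/143; answer 63/143
Part 3: Y2 = 63/143; threaded value p + q = 206; w = 12443; 12443 = 23 * 541; sigma = (1 + 23) * (1 + 541) = 24 * 542 = 13008; answer 13008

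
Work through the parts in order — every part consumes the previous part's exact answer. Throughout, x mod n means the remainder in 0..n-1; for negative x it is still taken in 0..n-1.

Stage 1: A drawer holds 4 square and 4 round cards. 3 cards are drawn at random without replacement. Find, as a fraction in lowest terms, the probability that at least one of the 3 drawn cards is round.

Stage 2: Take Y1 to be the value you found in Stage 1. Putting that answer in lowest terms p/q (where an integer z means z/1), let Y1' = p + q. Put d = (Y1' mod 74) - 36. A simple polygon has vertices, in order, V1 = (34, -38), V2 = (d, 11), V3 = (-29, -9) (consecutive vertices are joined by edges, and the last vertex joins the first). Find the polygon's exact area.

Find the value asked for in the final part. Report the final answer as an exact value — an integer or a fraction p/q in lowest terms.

Stage 1: total draws C(8,3) = 56; complement C(4,3) = 4; favorable 56 - 4 = 52; P = 13/14; answer 13/14
Stage 2: Y1 = 13/14; threaded value p + q = 27; d = -9; cross terms: (34*11 - -9*-38)=32, (-9*-9 - -29*11)=400, (-29*-38 - 34*-9)=1408; twice the area = |1840| = 1840; area = 920; answer 920

920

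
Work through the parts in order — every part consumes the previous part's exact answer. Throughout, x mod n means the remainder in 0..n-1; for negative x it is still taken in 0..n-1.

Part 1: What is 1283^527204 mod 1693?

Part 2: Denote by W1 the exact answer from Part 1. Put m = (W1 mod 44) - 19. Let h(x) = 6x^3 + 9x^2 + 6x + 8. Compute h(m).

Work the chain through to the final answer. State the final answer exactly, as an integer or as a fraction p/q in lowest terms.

Part 1: squarings mod 1693: 1283^1=1283, 1283^2=493, 1283^4=950, 1283^8=131, 1283^16=231, 1283^32=878, 1283^64=569, 1283^128=398, 1283^256=955, 1283^512=1191, 1283^1024=1440, 1283^2048=1368, 1283^4096=659, 1283^8192=873, 1283^16384=279, 1283^32768=1656, 1283^65536=1369, 1283^131072=10, 1283^262144=100, 1283^524288=1535; 1283^527204 = 1283^4 * 1283^32 * 1283^64 * 1283^256 * 1283^512 * 1283^2048 * 1283^524288 = 1255 (mod 1693); answer 1255
Part 2: W1 = 1255; m = 4; 6*(4)^3 + 9*(4)^2 + 6*(4)^1 + 8 = (384) + (144) + (24) + (8) = 560; answer 560

560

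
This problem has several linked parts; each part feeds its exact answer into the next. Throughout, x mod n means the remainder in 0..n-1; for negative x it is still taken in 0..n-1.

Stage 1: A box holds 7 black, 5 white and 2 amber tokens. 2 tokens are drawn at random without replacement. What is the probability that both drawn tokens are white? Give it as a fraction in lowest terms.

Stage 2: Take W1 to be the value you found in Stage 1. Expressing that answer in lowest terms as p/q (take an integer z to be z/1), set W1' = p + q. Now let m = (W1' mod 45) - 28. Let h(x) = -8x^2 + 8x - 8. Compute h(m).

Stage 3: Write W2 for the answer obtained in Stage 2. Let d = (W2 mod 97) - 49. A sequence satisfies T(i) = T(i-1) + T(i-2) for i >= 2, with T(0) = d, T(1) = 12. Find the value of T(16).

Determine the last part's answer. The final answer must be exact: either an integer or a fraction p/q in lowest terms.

Stage 1: total draws C(14,2) = 91; favorable C(5,2) = 10; P = 10/91; answer 10/91
Stage 2: W1 = 10/91; threaded value p + q = 101; m = -17; -8*(-17)^2 + 8*(-17)^1 - 8 = (-2312) + (-136) + (-8) = -2456; answer -2456
Stage 3: W2 = -2456; d = 17; T(2) = 1*(12) + 1*(17) = 29; iterating: T(2)=29, T(3)=41, T(4)=70, T(5)=111, T(6)=181, T(7)=292, T(8)=473, T(9)=765, T(10)=1238, T(11)=2003, T(12)=3241, T(13)=5244, T(14)=8485, T(15)=13729, T(16)=22214; answer 22214

22214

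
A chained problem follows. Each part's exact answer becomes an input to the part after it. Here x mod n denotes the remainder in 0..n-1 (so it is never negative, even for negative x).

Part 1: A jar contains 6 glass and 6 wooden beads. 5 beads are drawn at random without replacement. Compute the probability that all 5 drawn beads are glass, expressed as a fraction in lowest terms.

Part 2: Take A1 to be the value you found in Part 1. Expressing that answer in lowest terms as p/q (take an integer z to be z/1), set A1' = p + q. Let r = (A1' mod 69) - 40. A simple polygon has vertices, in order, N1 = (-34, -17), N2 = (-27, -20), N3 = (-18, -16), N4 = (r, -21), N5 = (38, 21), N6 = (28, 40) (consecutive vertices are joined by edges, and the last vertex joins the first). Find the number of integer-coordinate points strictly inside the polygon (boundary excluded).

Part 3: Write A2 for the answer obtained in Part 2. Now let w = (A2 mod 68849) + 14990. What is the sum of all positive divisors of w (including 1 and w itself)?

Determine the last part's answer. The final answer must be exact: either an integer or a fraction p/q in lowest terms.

Part 1: total draws C(12,5) = 792; favorable C(6,5) = 6; P = 1/132; answer 1/132
Part 2: A1 = 1/132; threaded value p + q = 133; r = 24; cross terms: (-34*-20 - -27*-17)=221, (-27*-16 - -18*-20)=72, (-18*-21 - 24*-16)=762, (24*21 - 38*-21)=1302, (38*40 - 28*21)=932, (28*-17 - -34*40)=884; twice the area = |4173| = 4173; area = 4173/2; boundary points = 1 + 1 + 1 + 14 + 1 + 1 = 19; strictly interior points = area - boundary/2 + 1 = 2078; answer 2078
Part 3: A2 = 2078; w = 17068; 17068 = 2^2 * 17 * 251; sigma = (1 + 2 + 4) * (1 + 17) * (1 + 251) = 7 * 18 * 252 = 31752; answer 31752

31752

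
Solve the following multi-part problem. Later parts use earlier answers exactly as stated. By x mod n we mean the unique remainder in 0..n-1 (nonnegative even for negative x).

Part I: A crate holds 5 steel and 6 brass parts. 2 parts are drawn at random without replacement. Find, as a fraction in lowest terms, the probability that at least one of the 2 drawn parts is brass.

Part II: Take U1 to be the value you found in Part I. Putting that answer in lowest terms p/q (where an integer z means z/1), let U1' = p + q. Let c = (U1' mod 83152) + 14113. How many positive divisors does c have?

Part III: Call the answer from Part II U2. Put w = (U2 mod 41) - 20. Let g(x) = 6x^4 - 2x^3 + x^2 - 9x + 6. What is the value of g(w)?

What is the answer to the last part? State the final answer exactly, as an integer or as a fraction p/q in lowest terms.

128130

Part I: total draws C(11,2) = 55; complement C(5,2) = 10; favorable 55 - 10 = 45; P = 9/11; answer 9/11
Part II: U1 = 9/11; threaded value p + q = 20; c = 14133; 14133 = 3 * 7 * 673; number of divisors = (1+1) * (1+1) * (1+1) = 8; answer 8
Part III: U2 = 8; w = -12; 6*(-12)^4 - 2*(-12)^3 + 1*(-12)^2 - 9*(-12)^1 + 6 = (124416) + (3456) + (144) + (108) + (6) = 128130; answer 128130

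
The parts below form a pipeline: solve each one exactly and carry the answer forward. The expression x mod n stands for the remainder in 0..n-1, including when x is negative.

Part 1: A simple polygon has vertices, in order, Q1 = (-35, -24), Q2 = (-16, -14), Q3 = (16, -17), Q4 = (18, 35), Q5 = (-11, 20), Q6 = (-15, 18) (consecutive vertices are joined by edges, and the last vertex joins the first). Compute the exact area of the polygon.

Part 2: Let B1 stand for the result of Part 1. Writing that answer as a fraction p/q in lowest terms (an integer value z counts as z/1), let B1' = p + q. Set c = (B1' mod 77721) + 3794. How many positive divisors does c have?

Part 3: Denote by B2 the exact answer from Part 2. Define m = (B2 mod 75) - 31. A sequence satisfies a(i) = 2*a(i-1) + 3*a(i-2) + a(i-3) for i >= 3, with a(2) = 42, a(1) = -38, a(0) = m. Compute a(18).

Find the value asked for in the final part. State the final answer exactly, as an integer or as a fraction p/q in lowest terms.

Part 1: cross terms: (-35*-14 - -16*-24)=106, (-16*-17 - 16*-14)=496, (16*35 - 18*-17)=866, (18*20 - -11*35)=745, (-11*18 - -15*20)=102, (-15*-24 - -35*18)=990; twice the area = |3305| = 3305; area = 3305/2; answer 3305/2
Part 2: B1 = 3305/2; threaded value p + q = 3307; c = 7101; 7101 = 3^3 * 263; number of divisors = (3+1) * (1+1) = 8; answer 8
Part 3: B2 = 8; m = -23; a(3) = 2*(42) + 3*(-38) + 1*(-23) = -53; iterating: a(3)=-53, a(4)=-18, a(5)=-153, a(6)=-413, a(7)=-1303, a(8)=-3998, a(9)=-12318, a(10)=-37933, a(11)=-116818, a(12)=-359753, a(13)=-1107893, a(14)=-3411863, a(15)=-10507158, a(16)=-32357798, a(17)=-99648933, a(18)=-306878418; answer -306878418

-306878418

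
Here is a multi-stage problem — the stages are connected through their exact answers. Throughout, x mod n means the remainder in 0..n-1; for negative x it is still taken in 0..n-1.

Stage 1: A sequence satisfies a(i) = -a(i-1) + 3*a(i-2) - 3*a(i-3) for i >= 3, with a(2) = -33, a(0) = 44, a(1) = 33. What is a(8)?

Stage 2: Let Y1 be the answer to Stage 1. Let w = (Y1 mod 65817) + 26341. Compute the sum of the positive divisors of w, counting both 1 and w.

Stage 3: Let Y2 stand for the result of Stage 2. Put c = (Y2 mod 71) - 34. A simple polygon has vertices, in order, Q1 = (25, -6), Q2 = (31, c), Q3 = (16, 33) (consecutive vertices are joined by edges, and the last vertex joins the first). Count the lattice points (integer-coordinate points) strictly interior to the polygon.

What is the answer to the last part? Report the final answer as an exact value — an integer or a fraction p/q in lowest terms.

181

Stage 1: a(3) = -1*(-33) + 3*(33) - 3*(44) = 0; iterating: a(3)=0, a(4)=-198, a(5)=297, a(6)=-891, a(7)=2376, a(8)=-5940; answer -5940
Stage 2: Y1 = -5940; w = 86218; 86218 = 2 * 11 * 3919; sigma = (1 + 2) * (1 + 11) * (1 + 3919) = 3 * 12 * 3920 = 141120; answer 141120
Stage 3: Y2 = 141120; c = 9; cross terms: (25*9 - 31*-6)=411, (31*33 - 16*9)=879, (16*-6 - 25*33)=-921; twice the area = |369| = 369; area = 369/2; boundary points = 3 + 3 + 3 = 9; strictly interior points = area - boundary/2 + 1 = 181; answer 181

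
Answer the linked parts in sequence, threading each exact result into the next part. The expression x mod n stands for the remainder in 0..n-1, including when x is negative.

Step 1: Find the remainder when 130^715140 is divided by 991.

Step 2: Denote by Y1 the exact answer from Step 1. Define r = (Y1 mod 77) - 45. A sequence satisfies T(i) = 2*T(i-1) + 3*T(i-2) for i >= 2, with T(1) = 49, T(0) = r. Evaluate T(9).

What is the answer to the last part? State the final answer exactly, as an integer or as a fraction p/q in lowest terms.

132889

Step 1: squarings mod 991: 130^1=130, 130^2=53, 130^4=827, 130^8=139, 130^16=492, 130^32=260, 130^64=212, 130^128=349, 130^256=899, 130^512=536, 130^1024=897, 130^2048=908, 130^4096=943, 130^8192=322, 130^16384=620, 130^32768=883, 130^65536=763, 130^131072=452, 130^262144=158, 130^524288=189; 130^715140 = 130^4 * 130^128 * 130^256 * 130^2048 * 130^8192 * 130^16384 * 130^32768 * 130^131072 * 130^524288 = 947 (mod 991); answer 947
Step 2: Y1 = 947; r = -22; T(2) = 2*(49) + 3*(-22) = 32; iterating: T(2)=32, T(3)=211, T(4)=518, T(5)=1669, T(6)=4892, T(7)=14791, T(8)=44258, T(9)=132889; answer 132889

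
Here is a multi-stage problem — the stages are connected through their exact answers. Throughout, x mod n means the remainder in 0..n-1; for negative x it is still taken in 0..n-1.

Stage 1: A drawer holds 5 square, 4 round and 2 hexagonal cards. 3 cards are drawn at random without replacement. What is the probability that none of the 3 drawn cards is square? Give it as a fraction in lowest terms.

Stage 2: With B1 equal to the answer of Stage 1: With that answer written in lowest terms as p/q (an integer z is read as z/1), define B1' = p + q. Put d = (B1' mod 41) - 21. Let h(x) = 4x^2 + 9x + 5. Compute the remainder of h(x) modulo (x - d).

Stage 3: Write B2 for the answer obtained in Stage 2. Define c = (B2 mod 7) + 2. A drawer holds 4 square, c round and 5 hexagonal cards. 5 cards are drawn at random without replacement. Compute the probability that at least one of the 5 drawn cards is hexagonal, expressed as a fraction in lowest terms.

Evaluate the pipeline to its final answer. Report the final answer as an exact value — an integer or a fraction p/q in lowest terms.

131/143

Stage 1: total draws C(11,3) = 165; favorable C(6,3) = 20; P = 4/33; answer 4/33
Stage 2: B1 = 4/33; threaded value p + q = 37; d = 16; remainder = value at the root: 4*(16)^2 + 9*(16)^1 + 5 = (1024) + (144) + (5) = 1173; answer 1173
Stage 3: B2 = 1173; c = 6; total draws C(15,5) = 3003; complement C(10,5) = 252; favorable 3003 - 252 = 2751; P = 131/143; answer 131/143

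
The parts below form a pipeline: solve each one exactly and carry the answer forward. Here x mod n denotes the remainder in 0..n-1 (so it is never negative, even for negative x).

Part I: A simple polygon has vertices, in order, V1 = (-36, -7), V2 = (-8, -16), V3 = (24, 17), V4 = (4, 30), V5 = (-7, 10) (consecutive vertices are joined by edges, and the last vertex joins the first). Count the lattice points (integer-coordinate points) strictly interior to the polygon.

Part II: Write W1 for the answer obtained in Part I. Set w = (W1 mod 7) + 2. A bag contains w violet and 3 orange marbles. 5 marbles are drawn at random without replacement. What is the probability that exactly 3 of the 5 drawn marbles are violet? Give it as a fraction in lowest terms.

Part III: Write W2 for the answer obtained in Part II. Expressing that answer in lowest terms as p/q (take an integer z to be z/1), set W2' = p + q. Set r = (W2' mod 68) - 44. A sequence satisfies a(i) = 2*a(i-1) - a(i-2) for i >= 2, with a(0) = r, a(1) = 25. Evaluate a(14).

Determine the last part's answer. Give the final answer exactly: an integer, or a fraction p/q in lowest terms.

Part I: cross terms: (-36*-16 - -8*-7)=520, (-8*17 - 24*-16)=248, (24*30 - 4*17)=652, (4*10 - -7*30)=250, (-7*-7 - -36*10)=409; twice the area = |2079| = 2079; area = 2079/2; boundary points = 1 + 1 + 1 + 1 + 1 = 5; strictly interior points = area - boundary/2 + 1 = 1038; answer 1038
Part II: W1 = 1038; w = 4; total draws C(7,5) = 21; favorable C(4,3)*C(3,2) = 12; P = 4/7; answer 4/7
Part III: W2 = 4/7; threaded value p + q = 11; r = -33; a(2) = 2*(25) - 1*(-33) = 83; iterating: a(2)=83, a(3)=141, a(4)=199, a(5)=257, a(6)=315, a(7)=373, a(8)=431, a(9)=489, a(10)=547, a(11)=605, a(12)=663, a(13)=721, a(14)=779; answer 779

779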